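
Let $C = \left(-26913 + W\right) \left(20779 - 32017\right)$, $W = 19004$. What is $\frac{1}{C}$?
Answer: $\frac{1}{88881342} \approx 1.1251 \cdot 10^{-8}$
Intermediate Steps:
$C = 88881342$ ($C = \left(-26913 + 19004\right) \left(20779 - 32017\right) = \left(-7909\right) \left(-11238\right) = 88881342$)
$\frac{1}{C} = \frac{1}{88881342}$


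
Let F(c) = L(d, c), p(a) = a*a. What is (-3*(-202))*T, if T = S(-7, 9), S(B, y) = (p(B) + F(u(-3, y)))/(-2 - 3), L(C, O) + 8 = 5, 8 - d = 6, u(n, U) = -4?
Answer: -27876/5 ≈ -5575.2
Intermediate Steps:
d = 2 (d = 8 - 1*6 = 8 - 6 = 2)
p(a) = a²
L(C, O) = -3 (L(C, O) = -8 + 5 = -3)
F(c) = -3
S(B, y) = ⅗ - B²/5 (S(B, y) = (B² - 3)/(-2 - 3) = (-3 + B²)/(-5) = (-3 + B²)*(-⅕) = ⅗ - B²/5)
T = -46/5 (T = ⅗ - ⅕*(-7)² = ⅗ - ⅕*49 = ⅗ - 49/5 = -46/5 ≈ -9.2000)
(-3*(-202))*T = -3*(-202)*(-46/5) = 606*(-46/5) = -27876/5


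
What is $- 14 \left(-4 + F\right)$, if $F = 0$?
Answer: $56$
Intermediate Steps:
$- 14 \left(-4 + F\right) = - 14 \left(-4 + 0\right) = \left(-14\right) \left(-4\right) = 56$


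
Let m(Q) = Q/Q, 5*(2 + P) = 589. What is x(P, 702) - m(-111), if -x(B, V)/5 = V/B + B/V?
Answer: -1451311/45162 ≈ -32.136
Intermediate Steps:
P = 579/5 (P = -2 + (⅕)*589 = -2 + 589/5 = 579/5 ≈ 115.80)
x(B, V) = -5*B/V - 5*V/B (x(B, V) = -5*(V/B + B/V) = -5*(B/V + V/B) = -5*B/V - 5*V/B)
m(Q) = 1
x(P, 702) - m(-111) = (-5*579/5/702 - 5*702/579/5) - 1*1 = (-5*579/5*1/702 - 5*702*5/579) - 1 = (-193/234 - 5850/193) - 1 = -1406149/45162 - 1 = -1451311/45162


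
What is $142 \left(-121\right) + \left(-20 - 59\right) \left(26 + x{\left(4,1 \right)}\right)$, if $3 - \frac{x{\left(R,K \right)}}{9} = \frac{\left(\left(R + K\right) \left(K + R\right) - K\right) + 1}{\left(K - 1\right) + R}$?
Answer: $- \frac{67701}{4} \approx -16925.0$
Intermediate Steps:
$x{\left(R,K \right)} = 27 - \frac{9 \left(1 + \left(K + R\right)^{2} - K\right)}{-1 + K + R}$ ($x{\left(R,K \right)} = 27 - 9 \frac{\left(\left(R + K\right) \left(K + R\right) - K\right) + 1}{\left(K - 1\right) + R} = 27 - 9 \frac{\left(\left(K + R\right) \left(K + R\right) - K\right) + 1}{\left(-1 + K\right) + R} = 27 - 9 \frac{\left(\left(K + R\right)^{2} - K\right) + 1}{-1 + K + R} = 27 - 9 \frac{1 + \left(K + R\right)^{2} - K}{-1 + K + R} = 27 - \frac{9 \left(1 + \left(K + R\right)^{2} - K\right)}{-1 + K + R}$)
$142 \left(-121\right) + \left(-20 - 59\right) \left(26 + x{\left(4,1 \right)}\right) = 142 \left(-121\right) + \left(-20 - 59\right) \left(26 + \frac{9 \left(-4 - \left(1 + 4\right)^{2} + 3 \cdot 4 + 4 \cdot 1\right)}{-1 + 1 + 4}\right) = -17182 - 79 \left(26 + \frac{9 \left(-4 - 5^{2} + 12 + 4\right)}{4}\right) = -17182 - 79 \left(26 + 9 \cdot \frac{1}{4} \left(-4 - 25 + 12 + 4\right)\right) = -17182 - 79 \left(26 + 9 \cdot \frac{1}{4} \left(-13\right)\right) = -17182 - 79 \left(26 - \frac{117}{4}\right) = -17182 - - \frac{1027}{4} = -17182 + \frac{1027}{4} = - \frac{67701}{4}$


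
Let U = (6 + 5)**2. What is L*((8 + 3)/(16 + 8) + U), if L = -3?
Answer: -2915/8 ≈ -364.38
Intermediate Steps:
U = 121 (U = 11**2 = 121)
L*((8 + 3)/(16 + 8) + U) = -3*((8 + 3)/(16 + 8) + 121) = -3*(11/24 + 121) = -3*2915/24 = -2915/8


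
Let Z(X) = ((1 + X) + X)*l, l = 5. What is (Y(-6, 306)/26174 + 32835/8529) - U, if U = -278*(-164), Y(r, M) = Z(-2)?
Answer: -3392336565959/74412682 ≈ -45588.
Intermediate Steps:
Z(X) = 5 + 10*X (Z(X) = ((1 + X) + X)*5 = (1 + 2*X)*5 = 5 + 10*X)
Y(r, M) = -15 (Y(r, M) = 5 + 10*(-2) = 5 - 20 = -15)
U = 45592
(Y(-6, 306)/26174 + 32835/8529) - U = (-15/26174 + 32835/8529) - 1*45592 = (-15*1/26174 + 32835*(1/8529)) - 45592 = (-15/26174 + 10945/2843) - 45592 = 286431785/74412682 - 45592 = -3392336565959/74412682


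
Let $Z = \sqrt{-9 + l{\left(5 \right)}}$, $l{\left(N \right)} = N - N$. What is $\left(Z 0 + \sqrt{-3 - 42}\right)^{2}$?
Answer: $-45$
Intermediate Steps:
$l{\left(N \right)} = 0$
$Z = 3 i$ ($Z = \sqrt{-9 + 0} = \sqrt{-9} = 3 i \approx 3.0 i$)
$\left(Z 0 + \sqrt{-3 - 42}\right)^{2} = \left(3 i 0 + \sqrt{-3 - 42}\right)^{2} = \left(0 + \sqrt{-45}\right)^{2} = \left(0 + 3 i \sqrt{5}\right)^{2} = \left(3 i \sqrt{5}\right)^{2} = -45$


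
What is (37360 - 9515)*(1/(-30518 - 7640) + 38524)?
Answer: 40932116335395/38158 ≈ 1.0727e+9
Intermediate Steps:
(37360 - 9515)*(1/(-30518 - 7640) + 38524) = 27845*(1/(-38158) + 38524) = 27845*(-1/38158 + 38524) = 27845*(1469998791/38158) = 40932116335395/38158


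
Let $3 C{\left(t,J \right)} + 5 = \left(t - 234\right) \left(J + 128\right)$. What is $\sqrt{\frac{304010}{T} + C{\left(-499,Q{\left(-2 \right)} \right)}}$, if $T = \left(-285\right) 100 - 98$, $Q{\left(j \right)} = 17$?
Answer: $\frac{145 i \sqrt{344648797}}{14299} \approx 188.26 i$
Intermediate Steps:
$C{\left(t,J \right)} = - \frac{5}{3} + \frac{\left(-234 + t\right) \left(128 + J\right)}{3}$ ($C{\left(t,J \right)} = - \frac{5}{3} + \frac{\left(t - 234\right) \left(J + 128\right)}{3} = - \frac{5}{3} + \frac{\left(-234 + t\right) \left(128 + J\right)}{3}$)
$T = -28598$ ($T = -28500 - 98 = -28598$)
$\sqrt{\frac{304010}{T} + C{\left(-499,Q{\left(-2 \right)} \right)}} = \sqrt{\frac{304010}{-28598} + \left(- \frac{29957}{3} - 1326 + \frac{128}{3} \left(-499\right) + \frac{1}{3} \cdot 17 \left(-499\right)\right)} = \sqrt{304010 \left(- \frac{1}{28598}\right) - 35430} = \sqrt{- \frac{152005}{14299} - 35430} = \sqrt{- \frac{506765575}{14299}} = \frac{145 i \sqrt{344648797}}{14299}$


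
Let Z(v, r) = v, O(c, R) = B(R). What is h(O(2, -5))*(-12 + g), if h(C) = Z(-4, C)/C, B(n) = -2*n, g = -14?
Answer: 52/5 ≈ 10.400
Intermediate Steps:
O(c, R) = -2*R
h(C) = -4/C
h(O(2, -5))*(-12 + g) = (-4/((-2*(-5))))*(-12 - 14) = -4/10*(-26) = -4*1/10*(-26) = -2/5*(-26) = 52/5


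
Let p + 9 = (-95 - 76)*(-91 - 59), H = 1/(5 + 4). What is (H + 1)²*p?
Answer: 284900/9 ≈ 31656.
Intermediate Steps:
H = ⅑ (H = 1/9 = ⅑ ≈ 0.11111)
p = 25641 (p = -9 + (-95 - 76)*(-91 - 59) = -9 - 171*(-150) = -9 + 25650 = 25641)
(H + 1)²*p = (⅑ + 1)²*25641 = (10/9)²*25641 = (100/81)*25641 = 284900/9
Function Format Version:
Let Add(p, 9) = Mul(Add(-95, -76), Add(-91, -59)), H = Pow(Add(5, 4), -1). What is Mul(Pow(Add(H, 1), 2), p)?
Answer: Rational(284900, 9) ≈ 31656.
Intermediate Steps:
H = Rational(1, 9) (H = Pow(9, -1) = Rational(1, 9) ≈ 0.11111)
p = 25641 (p = Add(-9, Mul(Add(-95, -76), Add(-91, -59))) = Add(-9, Mul(-171, -150)) = Add(-9, 25650) = 25641)
Mul(Pow(Add(H, 1), 2), p) = Mul(Pow(Add(Rational(1, 9), 1), 2), 25641) = Mul(Pow(Rational(10, 9), 2), 25641) = Mul(Rational(100, 81), 25641) = Rational(284900, 9)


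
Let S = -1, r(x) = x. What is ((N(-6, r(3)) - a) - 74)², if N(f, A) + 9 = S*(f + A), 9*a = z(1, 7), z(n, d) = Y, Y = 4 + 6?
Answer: 532900/81 ≈ 6579.0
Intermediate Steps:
Y = 10
z(n, d) = 10
a = 10/9 (a = (⅑)*10 = 10/9 ≈ 1.1111)
N(f, A) = -9 - A - f (N(f, A) = -9 - (f + A) = -9 - (A + f) = -9 + (-A - f) = -9 - A - f)
((N(-6, r(3)) - a) - 74)² = (((-9 - 1*3 - 1*(-6)) - 1*10/9) - 74)² = (((-9 - 3 + 6) - 10/9) - 74)² = ((-6 - 10/9) - 74)² = (-64/9 - 74)² = (-730/9)² = 532900/81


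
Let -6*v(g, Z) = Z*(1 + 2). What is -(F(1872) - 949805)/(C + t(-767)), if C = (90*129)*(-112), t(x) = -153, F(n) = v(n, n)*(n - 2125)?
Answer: -712997/1300473 ≈ -0.54826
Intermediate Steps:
v(g, Z) = -Z/2 (v(g, Z) = -Z*(1 + 2)/6 = -Z*3/6 = -Z/2)
F(n) = -n*(-2125 + n)/2 (F(n) = (-n/2)*(n - 2125) = (-n/2)*(-2125 + n) = -n*(-2125 + n)/2)
C = -1300320 (C = 11610*(-112) = -1300320)
-(F(1872) - 949805)/(C + t(-767)) = -((½)*1872*(2125 - 1*1872) - 949805)/(-1300320 - 153) = -((½)*1872*(2125 - 1872) - 949805)/(-1300473) = -((½)*1872*253 - 949805)*(-1)/1300473 = -(236808 - 949805)*(-1)/1300473 = -(-712997)*(-1)/1300473 = -1*712997/1300473 = -712997/1300473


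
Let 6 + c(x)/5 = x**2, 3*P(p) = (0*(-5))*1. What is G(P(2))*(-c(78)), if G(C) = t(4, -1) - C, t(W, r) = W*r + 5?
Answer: -30390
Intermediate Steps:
t(W, r) = 5 + W*r
P(p) = 0 (P(p) = ((0*(-5))*1)/3 = (0*1)/3 = (1/3)*0 = 0)
G(C) = 1 - C (G(C) = (5 + 4*(-1)) - C = (5 - 4) - C = 1 - C)
c(x) = -30 + 5*x**2
G(P(2))*(-c(78)) = (1 - 1*0)*(-(-30 + 5*78**2)) = (1 + 0)*(-(-30 + 5*6084)) = 1*(-(-30 + 30420)) = 1*(-1*30390) = 1*(-30390) = -30390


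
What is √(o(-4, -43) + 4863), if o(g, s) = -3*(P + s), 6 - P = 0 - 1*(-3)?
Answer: √4983 ≈ 70.590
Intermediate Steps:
P = 3 (P = 6 - (0 - 1*(-3)) = 6 - (0 + 3) = 6 - 1*3 = 6 - 3 = 3)
o(g, s) = -9 - 3*s (o(g, s) = -3*(3 + s) = -9 - 3*s)
√(o(-4, -43) + 4863) = √((-9 - 3*(-43)) + 4863) = √((-9 + 129) + 4863) = √(120 + 4863) = √4983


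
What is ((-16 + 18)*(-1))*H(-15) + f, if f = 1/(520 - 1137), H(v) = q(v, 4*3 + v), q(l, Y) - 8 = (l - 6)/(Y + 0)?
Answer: -18511/617 ≈ -30.002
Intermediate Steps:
q(l, Y) = 8 + (-6 + l)/Y (q(l, Y) = 8 + (l - 6)/(Y + 0) = 8 + (-6 + l)/Y)
H(v) = (90 + 9*v)/(12 + v) (H(v) = (-6 + v + 8*(4*3 + v))/(4*3 + v) = (-6 + v + 8*(12 + v))/(12 + v) = (-6 + v + (96 + 8*v))/(12 + v) = (90 + 9*v)/(12 + v))
f = -1/617 (f = 1/(-617) = -1/617 ≈ -0.0016207)
((-16 + 18)*(-1))*H(-15) + f = ((-16 + 18)*(-1))*(9*(10 - 15)/(12 - 15)) - 1/617 = (2*(-1))*(9*(-5)/(-3)) - 1/617 = -18*(-1)*(-5)/3 - 1/617 = -2*15 - 1/617 = -30 - 1/617 = -18511/617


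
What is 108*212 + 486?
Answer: 23382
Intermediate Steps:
108*212 + 486 = 22896 + 486 = 23382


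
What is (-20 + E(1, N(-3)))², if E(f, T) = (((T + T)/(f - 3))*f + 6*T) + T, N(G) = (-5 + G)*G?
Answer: 15376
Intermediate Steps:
N(G) = G*(-5 + G)
E(f, T) = 7*T + 2*T*f/(-3 + f) (E(f, T) = (((2*T)/(-3 + f))*f + 6*T) + T = ((2*T/(-3 + f))*f + 6*T) + T = (2*T*f/(-3 + f) + 6*T) + T = (6*T + 2*T*f/(-3 + f)) + T = 7*T + 2*T*f/(-3 + f))
(-20 + E(1, N(-3)))² = (-20 + 3*(-3*(-5 - 3))*(-7 + 3*1)/(-3 + 1))² = (-20 + 3*(-3*(-8))*(-7 + 3)/(-2))² = (-20 + 3*24*(-½)*(-4))² = (-20 + 144)² = 124² = 15376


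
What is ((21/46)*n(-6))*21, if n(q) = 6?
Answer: 1323/23 ≈ 57.522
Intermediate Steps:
((21/46)*n(-6))*21 = ((21/46)*6)*21 = (63/23)*21 = 1323/23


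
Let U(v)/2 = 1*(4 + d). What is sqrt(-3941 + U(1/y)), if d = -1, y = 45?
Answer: I*sqrt(3935) ≈ 62.73*I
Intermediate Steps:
U(v) = 6 (U(v) = 2*(1*(4 - 1)) = 2*(1*3) = 2*3 = 6)
sqrt(-3941 + U(1/y)) = sqrt(-3941 + 6) = sqrt(-3935) = I*sqrt(3935)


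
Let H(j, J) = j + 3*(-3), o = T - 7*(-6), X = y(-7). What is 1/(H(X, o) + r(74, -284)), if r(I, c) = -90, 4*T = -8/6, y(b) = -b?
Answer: -1/92 ≈ -0.010870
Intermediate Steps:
T = -⅓ (T = (-8/6)/4 = (-8*⅙)/4 = (¼)*(-4/3) = -⅓ ≈ -0.33333)
X = 7 (X = -1*(-7) = 7)
o = 125/3 (o = -⅓ - 7*(-6) = -⅓ + 42 = 125/3 ≈ 41.667)
H(j, J) = -9 + j (H(j, J) = j - 9 = -9 + j)
1/(H(X, o) + r(74, -284)) = 1/((-9 + 7) - 90) = 1/(-2 - 90) = 1/(-92) = -1/92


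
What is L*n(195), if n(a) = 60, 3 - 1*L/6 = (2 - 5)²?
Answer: -2160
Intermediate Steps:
L = -36 (L = 18 - 6*(2 - 5)² = 18 - 6*(-3)² = 18 - 6*9 = 18 - 54 = -36)
L*n(195) = -36*60 = -2160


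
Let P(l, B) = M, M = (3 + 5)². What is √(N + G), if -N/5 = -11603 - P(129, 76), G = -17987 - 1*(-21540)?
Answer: 8*√967 ≈ 248.77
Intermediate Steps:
M = 64 (M = 8² = 64)
P(l, B) = 64
G = 3553 (G = -17987 + 21540 = 3553)
N = 58335 (N = -5*(-11603 - 1*64) = -5*(-11603 - 64) = -5*(-11667) = 58335)
√(N + G) = √(58335 + 3553) = √61888 = 8*√967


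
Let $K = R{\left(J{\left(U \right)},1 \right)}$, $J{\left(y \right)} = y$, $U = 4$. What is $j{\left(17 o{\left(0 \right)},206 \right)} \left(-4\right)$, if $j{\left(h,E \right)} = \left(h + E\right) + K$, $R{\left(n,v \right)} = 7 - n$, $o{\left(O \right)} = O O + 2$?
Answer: $-972$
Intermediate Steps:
$o{\left(O \right)} = 2 + O^{2}$ ($o{\left(O \right)} = O^{2} + 2 = 2 + O^{2}$)
$K = 3$ ($K = 7 - 4 = 3$)
$j{\left(h,E \right)} = 3 + E + h$ ($j{\left(h,E \right)} = \left(h + E\right) + 3 = \left(E + h\right) + 3 = 3 + E + h$)
$j{\left(17 o{\left(0 \right)},206 \right)} \left(-4\right) = \left(3 + 206 + 17 \left(2 + 0^{2}\right)\right) \left(-4\right) = \left(3 + 206 + 17 \left(2 + 0\right)\right) \left(-4\right) = \left(3 + 206 + 17 \cdot 2\right) \left(-4\right) = \left(3 + 206 + 34\right) \left(-4\right) = 243 \left(-4\right) = -972$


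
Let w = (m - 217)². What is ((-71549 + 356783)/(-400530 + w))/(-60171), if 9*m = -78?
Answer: 855702/63108167137 ≈ 1.3559e-5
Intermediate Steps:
m = -26/3 (m = (⅑)*(-78) = -26/3 ≈ -8.6667)
w = 458329/9 (w = (-26/3 - 217)² = (-677/3)² = 458329/9 ≈ 50925.)
((-71549 + 356783)/(-400530 + w))/(-60171) = ((-71549 + 356783)/(-400530 + 458329/9))/(-60171) = (285234/(-3146441/9))*(-1/60171) = (285234*(-9/3146441))*(-1/60171) = -2567106/3146441*(-1/60171) = 855702/63108167137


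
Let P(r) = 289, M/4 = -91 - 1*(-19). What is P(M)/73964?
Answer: 289/73964 ≈ 0.0039073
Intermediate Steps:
M = -288 (M = 4*(-91 - 1*(-19)) = 4*(-91 + 19) = 4*(-72) = -288)
P(M)/73964 = 289/73964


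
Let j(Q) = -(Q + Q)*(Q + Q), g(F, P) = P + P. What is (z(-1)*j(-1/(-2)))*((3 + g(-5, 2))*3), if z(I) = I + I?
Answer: 42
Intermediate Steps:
g(F, P) = 2*P
z(I) = 2*I
j(Q) = -4*Q² (j(Q) = -2*Q*2*Q = -4*Q²)
(z(-1)*j(-1/(-2)))*((3 + g(-5, 2))*3) = ((2*(-1))*(-4*(-1/(-2))²))*((3 + 2*2)*3) = (-(-8)*(-1*(-½))²)*((3 + 4)*3) = (-(-8)*(½)²)*(7*3) = -(-8)/4*21 = -2*(-1)*21 = 2*21 = 42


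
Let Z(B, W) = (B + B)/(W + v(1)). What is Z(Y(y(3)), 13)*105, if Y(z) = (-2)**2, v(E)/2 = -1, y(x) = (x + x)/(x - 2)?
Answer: 840/11 ≈ 76.364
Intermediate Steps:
y(x) = 2*x/(-2 + x) (y(x) = (2*x)/(-2 + x) = 2*x/(-2 + x))
v(E) = -2 (v(E) = 2*(-1) = -2)
Y(z) = 4
Z(B, W) = 2*B/(-2 + W) (Z(B, W) = (B + B)/(W - 2) = (2*B)/(-2 + W) = 2*B/(-2 + W))
Z(Y(y(3)), 13)*105 = (2*4/(-2 + 13))*105 = (2*4/11)*105 = (2*4*(1/11))*105 = (8/11)*105 = 840/11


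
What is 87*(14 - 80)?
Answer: -5742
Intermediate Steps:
87*(14 - 80) = 87*(-66) = -5742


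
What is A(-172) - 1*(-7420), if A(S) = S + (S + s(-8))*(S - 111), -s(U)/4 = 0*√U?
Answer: 55924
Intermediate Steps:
s(U) = 0 (s(U) = -0*√U = -4*0 = 0)
A(S) = S + S*(-111 + S) (A(S) = S + (S + 0)*(S - 111) = S + S*(-111 + S))
A(-172) - 1*(-7420) = -172*(-110 - 172) - 1*(-7420) = -172*(-282) + 7420 = 48504 + 7420 = 55924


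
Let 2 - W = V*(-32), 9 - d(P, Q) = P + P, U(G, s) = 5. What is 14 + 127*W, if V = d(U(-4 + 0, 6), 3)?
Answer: -3796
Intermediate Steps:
d(P, Q) = 9 - 2*P (d(P, Q) = 9 - (P + P) = 9 - 2*P)
V = -1 (V = 9 - 2*5 = 9 - 10 = -1)
W = -30 (W = 2 - (-1)*(-32) = 2 - 1*32 = 2 - 32 = -30)
14 + 127*W = 14 + 127*(-30) = 14 - 3810 = -3796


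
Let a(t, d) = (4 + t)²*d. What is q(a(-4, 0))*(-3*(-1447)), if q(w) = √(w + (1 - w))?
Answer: 4341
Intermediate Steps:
a(t, d) = d*(4 + t)²
q(w) = 1 (q(w) = √1 = 1)
q(a(-4, 0))*(-3*(-1447)) = 1*(-3*(-1447)) = 1*4341 = 4341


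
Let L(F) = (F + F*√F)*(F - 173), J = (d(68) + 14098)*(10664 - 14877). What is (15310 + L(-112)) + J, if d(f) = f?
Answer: -59634128 + 127680*I*√7 ≈ -5.9634e+7 + 3.3781e+5*I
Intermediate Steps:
J = -59681358 (J = (68 + 14098)*(10664 - 14877) = 14166*(-4213) = -59681358)
L(F) = (-173 + F)*(F + F^(3/2)) (L(F) = (F + F^(3/2))*(-173 + F) = (-173 + F)*(F + F^(3/2)))
(15310 + L(-112)) + J = (15310 + ((-112)² + (-112)^(5/2) - 173*(-112) - (-77504)*I*√7)) - 59681358 = (15310 + (12544 + 50176*I*√7 + 19376 - (-77504)*I*√7)) - 59681358 = (15310 + (12544 + 50176*I*√7 + 19376 + 77504*I*√7)) - 59681358 = (15310 + (31920 + 127680*I*√7)) - 59681358 = (47230 + 127680*I*√7) - 59681358 = -59634128 + 127680*I*√7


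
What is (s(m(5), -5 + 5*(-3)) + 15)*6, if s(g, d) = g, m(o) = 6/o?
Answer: 486/5 ≈ 97.200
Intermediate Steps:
(s(m(5), -5 + 5*(-3)) + 15)*6 = (6/5 + 15)*6 = (81/5)*6 = 486/5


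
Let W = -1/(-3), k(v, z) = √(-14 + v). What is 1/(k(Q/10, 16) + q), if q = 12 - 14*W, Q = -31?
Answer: 660/6379 - 27*I*√190/6379 ≈ 0.10346 - 0.058343*I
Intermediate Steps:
W = ⅓ (W = -1*(-⅓) = ⅓ ≈ 0.33333)
q = 22/3 (q = 12 - 14*⅓ = 12 - 14/3 = 22/3 ≈ 7.3333)
1/(k(Q/10, 16) + q) = 1/(√(-14 - 31/10) + 22/3) = 1/(√(-171/10) + 22/3) = 1/(3*I*√190/10 + 22/3) = 1/(22/3 + 3*I*√190/10)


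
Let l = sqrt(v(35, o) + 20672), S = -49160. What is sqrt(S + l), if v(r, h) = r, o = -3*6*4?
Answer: sqrt(-49160 + sqrt(20707)) ≈ 221.4*I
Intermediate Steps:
o = -72 (o = -18*4 = -72)
l = sqrt(20707) (l = sqrt(35 + 20672) = sqrt(20707) ≈ 143.90)
sqrt(S + l) = sqrt(-49160 + sqrt(20707))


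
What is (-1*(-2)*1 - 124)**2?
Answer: 14884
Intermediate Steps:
(-1*(-2)*1 - 124)**2 = (2*1 - 124)**2 = (2 - 124)**2 = (-122)**2 = 14884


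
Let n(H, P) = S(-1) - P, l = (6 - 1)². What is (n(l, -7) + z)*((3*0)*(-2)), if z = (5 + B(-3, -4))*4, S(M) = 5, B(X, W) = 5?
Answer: 0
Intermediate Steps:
l = 25 (l = 5² = 25)
n(H, P) = 5 - P
z = 40 (z = (5 + 5)*4 = 10*4 = 40)
(n(l, -7) + z)*((3*0)*(-2)) = ((5 - 1*(-7)) + 40)*((3*0)*(-2)) = ((5 + 7) + 40)*(0*(-2)) = (12 + 40)*0 = 52*0 = 0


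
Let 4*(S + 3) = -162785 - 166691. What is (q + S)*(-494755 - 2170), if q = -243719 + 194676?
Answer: 65303398875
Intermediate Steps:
q = -49043
S = -82372 (S = -3 + (-162785 - 166691)/4 = -3 + (¼)*(-329476) = -3 - 82369 = -82372)
(q + S)*(-494755 - 2170) = (-49043 - 82372)*(-494755 - 2170) = -131415*(-496925) = 65303398875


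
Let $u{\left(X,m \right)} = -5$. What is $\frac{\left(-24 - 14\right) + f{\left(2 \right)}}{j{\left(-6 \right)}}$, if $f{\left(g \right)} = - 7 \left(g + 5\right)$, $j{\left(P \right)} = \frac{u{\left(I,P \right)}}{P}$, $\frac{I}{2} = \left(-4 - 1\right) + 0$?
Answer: $- \frac{522}{5} \approx -104.4$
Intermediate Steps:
$I = -10$ ($I = 2 \left(\left(-4 - 1\right) + 0\right) = 2 \left(-5 + 0\right) = 2 \left(-5\right) = -10$)
$j{\left(P \right)} = - \frac{5}{P}$
$f{\left(g \right)} = -35 - 7 g$ ($f{\left(g \right)} = - 7 \left(5 + g\right) = -35 - 7 g$)
$\frac{\left(-24 - 14\right) + f{\left(2 \right)}}{j{\left(-6 \right)}} = \frac{\left(-24 - 14\right) - 49}{\left(-5\right) \frac{1}{-6}} = \frac{-38 - 49}{\left(-5\right) \left(- \frac{1}{6}\right)} = \frac{-38 - 49}{\frac{5}{6}} = \frac{6}{5} \left(-87\right) = - \frac{522}{5}$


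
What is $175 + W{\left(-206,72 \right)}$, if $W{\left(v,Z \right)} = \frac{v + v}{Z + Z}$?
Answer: $\frac{6197}{36} \approx 172.14$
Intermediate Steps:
$W{\left(v,Z \right)} = \frac{v}{Z}$ ($W{\left(v,Z \right)} = \frac{2 v}{2 Z} = 2 v \frac{1}{2 Z} = \frac{v}{Z}$)
$175 + W{\left(-206,72 \right)} = 175 - \frac{206}{72} = 175 - \frac{103}{36} = \frac{6197}{36}$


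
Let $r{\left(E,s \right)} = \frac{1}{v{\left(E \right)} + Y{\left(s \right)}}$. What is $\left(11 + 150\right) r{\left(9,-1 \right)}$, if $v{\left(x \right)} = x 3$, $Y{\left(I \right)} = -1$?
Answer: $\frac{161}{26} \approx 6.1923$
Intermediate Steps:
$v{\left(x \right)} = 3 x$
$r{\left(E,s \right)} = \frac{1}{-1 + 3 E}$ ($r{\left(E,s \right)} = \frac{1}{3 E - 1} = \frac{1}{-1 + 3 E}$)
$\left(11 + 150\right) r{\left(9,-1 \right)} = \frac{11 + 150}{-1 + 3 \cdot 9} = \frac{161}{-1 + 27} = \frac{161}{26}$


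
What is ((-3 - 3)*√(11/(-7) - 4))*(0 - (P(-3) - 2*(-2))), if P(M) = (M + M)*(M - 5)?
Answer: 312*I*√273/7 ≈ 736.44*I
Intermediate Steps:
P(M) = 2*M*(-5 + M) (P(M) = (2*M)*(-5 + M) = 2*M*(-5 + M))
((-3 - 3)*√(11/(-7) - 4))*(0 - (P(-3) - 2*(-2))) = ((-3 - 3)*√(11/(-7) - 4))*(0 - (2*(-3)*(-5 - 3) - 2*(-2))) = (-6*√(11*(-⅐) - 4))*(0 - (2*(-3)*(-8) + 4)) = (-6*√(-11/7 - 4))*(0 - (48 + 4)) = (-6*I*√273/7)*(0 - 1*52) = (-6*I*√273/7)*(0 - 52) = -6*I*√273/7*(-52) = 312*I*√273/7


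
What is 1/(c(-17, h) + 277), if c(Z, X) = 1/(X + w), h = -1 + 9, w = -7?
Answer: 1/278 ≈ 0.0035971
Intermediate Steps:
h = 8
c(Z, X) = 1/(-7 + X) (c(Z, X) = 1/(X - 7) = 1/(-7 + X))
1/(c(-17, h) + 277) = 1/(1/(-7 + 8) + 277) = 1/(1/1 + 277) = 1/(1 + 277) = 1/278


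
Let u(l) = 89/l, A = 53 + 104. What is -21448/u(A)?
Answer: -3367336/89 ≈ -37835.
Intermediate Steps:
A = 157
-21448/u(A) = -21448/(89/157) = -21448/(89*(1/157)) = -21448/89/157 = -21448*157/89 = -3367336/89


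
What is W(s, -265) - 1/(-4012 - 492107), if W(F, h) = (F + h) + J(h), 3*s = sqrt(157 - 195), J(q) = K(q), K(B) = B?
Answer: -262943069/496119 + I*sqrt(38)/3 ≈ -530.0 + 2.0548*I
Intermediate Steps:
J(q) = q
s = I*sqrt(38)/3 (s = sqrt(157 - 195)/3 = sqrt(-38)/3 = (I*sqrt(38))/3 = I*sqrt(38)/3 ≈ 2.0548*I)
W(F, h) = F + 2*h (W(F, h) = (F + h) + h = F + 2*h)
W(s, -265) - 1/(-4012 - 492107) = (I*sqrt(38)/3 + 2*(-265)) - 1/(-4012 - 492107) = (I*sqrt(38)/3 - 530) - 1/(-496119) = (-530 + I*sqrt(38)/3) - 1*(-1/496119) = (-530 + I*sqrt(38)/3) + 1/496119 = -262943069/496119 + I*sqrt(38)/3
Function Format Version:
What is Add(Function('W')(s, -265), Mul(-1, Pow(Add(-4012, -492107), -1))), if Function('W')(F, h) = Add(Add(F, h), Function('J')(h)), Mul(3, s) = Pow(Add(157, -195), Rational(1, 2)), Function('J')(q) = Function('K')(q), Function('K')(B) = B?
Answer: Add(Rational(-262943069, 496119), Mul(Rational(1, 3), I, Pow(38, Rational(1, 2)))) ≈ Add(-530.00, Mul(2.0548, I))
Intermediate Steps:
Function('J')(q) = q
s = Mul(Rational(1, 3), I, Pow(38, Rational(1, 2))) (s = Mul(Rational(1, 3), Pow(Add(157, -195), Rational(1, 2))) = Mul(Rational(1, 3), Pow(-38, Rational(1, 2))) = Mul(Rational(1, 3), Mul(I, Pow(38, Rational(1, 2)))) = Mul(Rational(1, 3), I, Pow(38, Rational(1, 2))) ≈ Mul(2.0548, I))
Function('W')(F, h) = Add(F, Mul(2, h)) (Function('W')(F, h) = Add(Add(F, h), h) = Add(F, Mul(2, h)))
Add(Function('W')(s, -265), Mul(-1, Pow(Add(-4012, -492107), -1))) = Add(Add(Mul(Rational(1, 3), I, Pow(38, Rational(1, 2))), Mul(2, -265)), Mul(-1, Pow(Add(-4012, -492107), -1))) = Add(Add(Mul(Rational(1, 3), I, Pow(38, Rational(1, 2))), -530), Mul(-1, Pow(-496119, -1))) = Add(Add(-530, Mul(Rational(1, 3), I, Pow(38, Rational(1, 2)))), Mul(-1, Rational(-1, 496119))) = Add(Add(-530, Mul(Rational(1, 3), I, Pow(38, Rational(1, 2)))), Rational(1, 496119)) = Add(Rational(-262943069, 496119), Mul(Rational(1, 3), I, Pow(38, Rational(1, 2))))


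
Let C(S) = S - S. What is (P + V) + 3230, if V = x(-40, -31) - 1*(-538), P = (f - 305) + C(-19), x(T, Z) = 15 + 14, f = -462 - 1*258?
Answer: 2772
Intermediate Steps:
C(S) = 0
f = -720 (f = -462 - 258 = -720)
x(T, Z) = 29
P = -1025 (P = (-720 - 305) + 0 = -1025 + 0 = -1025)
V = 567 (V = 29 - 1*(-538) = 29 + 538 = 567)
(P + V) + 3230 = (-1025 + 567) + 3230 = -458 + 3230 = 2772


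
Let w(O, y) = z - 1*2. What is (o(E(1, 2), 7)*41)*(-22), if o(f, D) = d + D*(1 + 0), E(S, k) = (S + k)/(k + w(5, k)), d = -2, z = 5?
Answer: -4510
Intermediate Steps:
w(O, y) = 3 (w(O, y) = 5 - 1*2 = 5 - 2 = 3)
E(S, k) = (S + k)/(3 + k) (E(S, k) = (S + k)/(k + 3) = (S + k)/(3 + k))
o(f, D) = -2 + D (o(f, D) = -2 + D*(1 + 0) = -2 + D*1 = -2 + D)
(o(E(1, 2), 7)*41)*(-22) = ((-2 + 7)*41)*(-22) = (5*41)*(-22) = 205*(-22) = -4510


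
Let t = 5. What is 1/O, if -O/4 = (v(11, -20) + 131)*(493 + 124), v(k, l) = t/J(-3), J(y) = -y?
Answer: -3/982264 ≈ -3.0542e-6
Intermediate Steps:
v(k, l) = 5/3 (v(k, l) = 5/((-1*(-3))) = 5/3)
O = -982264/3 (O = -4*(5/3 + 131)*(493 + 124) = -1592*617/3 = -4*245566/3 = -982264/3 ≈ -3.2742e+5)
1/O = 1/(-982264/3) = -3/982264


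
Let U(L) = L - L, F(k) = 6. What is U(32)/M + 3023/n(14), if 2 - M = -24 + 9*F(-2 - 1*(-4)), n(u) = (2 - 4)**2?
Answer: 3023/4 ≈ 755.75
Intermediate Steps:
U(L) = 0
n(u) = 4 (n(u) = (-2)**2 = 4)
M = -28 (M = 2 - (-24 + 9*6) = 2 - (-24 + 54) = 2 - 1*30 = 2 - 30 = -28)
U(32)/M + 3023/n(14) = 0/(-28) + 3023/4 = 0*(-1/28) + 3023*(1/4) = 0 + 3023/4 = 3023/4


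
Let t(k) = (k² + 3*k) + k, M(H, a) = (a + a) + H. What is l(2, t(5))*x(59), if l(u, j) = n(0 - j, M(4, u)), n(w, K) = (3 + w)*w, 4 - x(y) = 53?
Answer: -92610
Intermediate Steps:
M(H, a) = H + 2*a (M(H, a) = 2*a + H = H + 2*a)
x(y) = -49 (x(y) = 4 - 1*53 = 4 - 53 = -49)
t(k) = k² + 4*k
n(w, K) = w*(3 + w)
l(u, j) = -j*(3 - j) (l(u, j) = (0 - j)*(3 + (0 - j)) = (-j)*(3 - j) = -j*(3 - j))
l(2, t(5))*x(59) = ((5*(4 + 5))*(-3 + 5*(4 + 5)))*(-49) = ((5*9)*(-3 + 5*9))*(-49) = (45*(-3 + 45))*(-49) = (45*42)*(-49) = 1890*(-49) = -92610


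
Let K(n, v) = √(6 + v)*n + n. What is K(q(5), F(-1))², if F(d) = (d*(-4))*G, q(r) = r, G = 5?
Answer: 675 + 50*√26 ≈ 929.95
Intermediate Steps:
F(d) = -20*d (F(d) = (d*(-4))*5 = -4*d*5 = -20*d)
K(n, v) = n + n*√(6 + v) (K(n, v) = n*√(6 + v) + n = n + n*√(6 + v))
K(q(5), F(-1))² = (5*(1 + √(6 - 20*(-1))))² = (5*(1 + √(6 + 20)))² = (5*(1 + √26))² = (5 + 5*√26)²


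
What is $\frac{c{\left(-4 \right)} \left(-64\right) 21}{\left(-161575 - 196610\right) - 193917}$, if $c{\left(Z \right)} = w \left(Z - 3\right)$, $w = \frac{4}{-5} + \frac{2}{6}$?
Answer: $\frac{10976}{1380255} \approx 0.0079522$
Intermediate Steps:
$w = - \frac{7}{15}$ ($w = 4 \left(- \frac{1}{5}\right) + 2 \cdot \frac{1}{6} = - \frac{4}{5} + \frac{1}{3} = - \frac{7}{15} \approx -0.46667$)
$c{\left(Z \right)} = \frac{7}{5} - \frac{7 Z}{15}$ ($c{\left(Z \right)} = - \frac{7 \left(Z - 3\right)}{15} = - \frac{7 \left(-3 + Z\right)}{15} = \frac{7}{5} - \frac{7 Z}{15}$)
$\frac{c{\left(-4 \right)} \left(-64\right) 21}{\left(-161575 - 196610\right) - 193917} = \frac{\left(\frac{7}{5} - - \frac{28}{15}\right) \left(-64\right) 21}{\left(-161575 - 196610\right) - 193917} = \frac{\left(\frac{7}{5} + \frac{28}{15}\right) \left(-64\right) 21}{-358185 - 193917} = \frac{\frac{49}{15} \left(-64\right) 21}{-552102} = \left(- \frac{3136}{15}\right) 21 \left(- \frac{1}{552102}\right) = \left(- \frac{21952}{5}\right) \left(- \frac{1}{552102}\right) = \frac{10976}{1380255}$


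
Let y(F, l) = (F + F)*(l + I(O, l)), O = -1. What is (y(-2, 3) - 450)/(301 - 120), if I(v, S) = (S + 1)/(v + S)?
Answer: -470/181 ≈ -2.5967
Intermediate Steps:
I(v, S) = (1 + S)/(S + v)
y(F, l) = 2*F*(l + (1 + l)/(-1 + l)) (y(F, l) = (F + F)*(l + (1 + l)/(l - 1)) = (2*F)*(l + (1 + l)/(-1 + l)) = 2*F*(l + (1 + l)/(-1 + l)))
(y(-2, 3) - 450)/(301 - 120) = (2*(-2)*(1 + 3²)/(-1 + 3) - 450)/(301 - 120) = (2*(-2)*(1 + 9)/2 - 450)/181 = (2*(-2)*(½)*10 - 450)*(1/181) = (-20 - 450)*(1/181) = -470*1/181 = -470/181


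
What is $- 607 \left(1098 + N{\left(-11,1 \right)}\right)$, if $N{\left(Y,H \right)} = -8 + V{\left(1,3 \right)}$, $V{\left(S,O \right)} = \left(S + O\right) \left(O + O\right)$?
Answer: $-676198$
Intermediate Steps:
$V{\left(S,O \right)} = 2 O \left(O + S\right)$ ($V{\left(S,O \right)} = \left(O + S\right) 2 O = 2 O \left(O + S\right)$)
$N{\left(Y,H \right)} = 16$ ($N{\left(Y,H \right)} = -8 + 2 \cdot 3 \left(3 + 1\right) = -8 + 2 \cdot 3 \cdot 4 = -8 + 24 = 16$)
$- 607 \left(1098 + N{\left(-11,1 \right)}\right) = - 607 \left(1098 + 16\right) = \left(-607\right) 1114 = -676198$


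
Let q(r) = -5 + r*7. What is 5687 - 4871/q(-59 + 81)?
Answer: 842492/149 ≈ 5654.3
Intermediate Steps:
q(r) = -5 + 7*r
5687 - 4871/q(-59 + 81) = 5687 - 4871/(-5 + 7*(-59 + 81)) = 5687 - 4871/(-5 + 7*22) = 5687 - 4871/(-5 + 154) = 5687 - 4871/149 = 842492/149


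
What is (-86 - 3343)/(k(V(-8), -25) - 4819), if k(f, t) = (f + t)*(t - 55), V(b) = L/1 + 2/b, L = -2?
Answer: 3429/2639 ≈ 1.2994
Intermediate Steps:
V(b) = -2 + 2/b (V(b) = -2/1 + 2/b = -2*1 + 2/b = -2 + 2/b)
k(f, t) = (-55 + t)*(f + t) (k(f, t) = (f + t)*(-55 + t) = (-55 + t)*(f + t))
(-86 - 3343)/(k(V(-8), -25) - 4819) = (-86 - 3343)/(((-25)² - 55*(-2 + 2/(-8)) - 55*(-25) + (-2 + 2/(-8))*(-25)) - 4819) = -3429/((625 - 55*(-2 + 2*(-⅛)) + 1375 + (-2 + 2*(-⅛))*(-25)) - 4819) = -3429/((625 - 55*(-2 - ¼) + 1375 + (-2 - ¼)*(-25)) - 4819) = -3429/((625 - 55*(-9/4) + 1375 - 9/4*(-25)) - 4819) = -3429/((625 + 495/4 + 1375 + 225/4) - 4819) = -3429/(2180 - 4819) = -3429/(-2639) = -3429*(-1/2639) = 3429/2639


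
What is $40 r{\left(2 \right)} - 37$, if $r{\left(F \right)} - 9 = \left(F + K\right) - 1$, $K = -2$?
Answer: $283$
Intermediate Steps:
$r{\left(F \right)} = 6 + F$ ($r{\left(F \right)} = 9 + \left(\left(F - 2\right) - 1\right) = 9 + \left(\left(-2 + F\right) - 1\right) = 9 + \left(-3 + F\right) = 6 + F$)
$40 r{\left(2 \right)} - 37 = 40 \left(6 + 2\right) - 37 = 40 \cdot 8 - 37 = 320 - 37 = 283$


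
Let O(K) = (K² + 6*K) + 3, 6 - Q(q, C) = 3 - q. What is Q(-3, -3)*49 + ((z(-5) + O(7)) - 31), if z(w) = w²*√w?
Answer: 63 + 25*I*√5 ≈ 63.0 + 55.902*I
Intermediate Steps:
Q(q, C) = 3 + q (Q(q, C) = 6 - (3 - q) = 6 + (-3 + q) = 3 + q)
O(K) = 3 + K² + 6*K
z(w) = w^(5/2)
Q(-3, -3)*49 + ((z(-5) + O(7)) - 31) = (3 - 3)*49 + (((-5)^(5/2) + (3 + 7² + 6*7)) - 31) = 0*49 + ((25*I*√5 + (3 + 49 + 42)) - 31) = 0 + ((25*I*√5 + 94) - 31) = 0 + ((94 + 25*I*√5) - 31) = 0 + (63 + 25*I*√5) = 63 + 25*I*√5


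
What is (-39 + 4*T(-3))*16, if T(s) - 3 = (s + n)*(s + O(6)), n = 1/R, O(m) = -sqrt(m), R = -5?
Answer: 912/5 + 1024*sqrt(6)/5 ≈ 684.06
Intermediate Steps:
n = -1/5 (n = 1/(-5) = -1/5 ≈ -0.20000)
T(s) = 3 + (-1/5 + s)*(s - sqrt(6)) (T(s) = 3 + (s - 1/5)*(s - sqrt(6)) = 3 + (-1/5 + s)*(s - sqrt(6)))
(-39 + 4*T(-3))*16 = (-39 + 4*(3 + (-3)**2 - 1/5*(-3) + sqrt(6)/5 - 1*(-3)*sqrt(6)))*16 = (-39 + 4*(3 + 9 + 3/5 + sqrt(6)/5 + 3*sqrt(6)))*16 = (-39 + 4*(63/5 + 16*sqrt(6)/5))*16 = (-39 + (252/5 + 64*sqrt(6)/5))*16 = (57/5 + 64*sqrt(6)/5)*16 = 912/5 + 1024*sqrt(6)/5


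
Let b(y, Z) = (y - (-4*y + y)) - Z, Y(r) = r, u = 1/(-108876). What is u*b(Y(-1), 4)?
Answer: 2/27219 ≈ 7.3478e-5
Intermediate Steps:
u = -1/108876 ≈ -9.1848e-6
b(y, Z) = -Z + 4*y (b(y, Z) = (y - (-3)*y) - Z = (y + 3*y) - Z = 4*y - Z = -Z + 4*y)
u*b(Y(-1), 4) = -(-1*4 + 4*(-1))/108876 = -(-4 - 4)/108876 = -1/108876*(-8) = 2/27219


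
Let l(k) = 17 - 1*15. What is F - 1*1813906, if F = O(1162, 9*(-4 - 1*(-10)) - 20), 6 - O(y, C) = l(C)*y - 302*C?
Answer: -1805956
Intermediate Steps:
l(k) = 2 (l(k) = 17 - 15 = 2)
O(y, C) = 6 - 2*y + 302*C (O(y, C) = 6 - (2*y - 302*C) = 6 - (-302*C + 2*y) = 6 + (-2*y + 302*C) = 6 - 2*y + 302*C)
F = 7950 (F = 6 - 2*1162 + 302*(9*(-4 - 1*(-10)) - 20) = 6 - 2324 + 302*(9*(-4 + 10) - 20) = 6 - 2324 + 302*(9*6 - 20) = 6 - 2324 + 302*(54 - 20) = 6 - 2324 + 302*34 = 6 - 2324 + 10268 = 7950)
F - 1*1813906 = 7950 - 1*1813906 = 7950 - 1813906 = -1805956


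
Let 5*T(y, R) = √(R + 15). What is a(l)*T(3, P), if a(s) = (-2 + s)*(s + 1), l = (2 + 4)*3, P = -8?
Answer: 304*√7/5 ≈ 160.86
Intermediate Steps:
T(y, R) = √(15 + R)/5 (T(y, R) = √(R + 15)/5 = √(15 + R)/5)
l = 18 (l = 6*3 = 18)
a(s) = (1 + s)*(-2 + s) (a(s) = (-2 + s)*(1 + s) = (1 + s)*(-2 + s))
a(l)*T(3, P) = (-2 + 18² - 1*18)*(√(15 - 8)/5) = (-2 + 324 - 18)*(√7/5) = 304*(√7/5) = 304*√7/5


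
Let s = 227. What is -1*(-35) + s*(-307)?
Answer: -69654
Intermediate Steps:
-1*(-35) + s*(-307) = -1*(-35) + 227*(-307) = 35 - 69689 = -69654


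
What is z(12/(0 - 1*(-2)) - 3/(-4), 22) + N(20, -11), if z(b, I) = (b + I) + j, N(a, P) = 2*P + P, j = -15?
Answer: -77/4 ≈ -19.250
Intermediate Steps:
N(a, P) = 3*P
z(b, I) = -15 + I + b (z(b, I) = (b + I) - 15 = (I + b) - 15 = -15 + I + b)
z(12/(0 - 1*(-2)) - 3/(-4), 22) + N(20, -11) = (-15 + 22 + (12/(0 - 1*(-2)) - 3/(-4))) + 3*(-11) = (-15 + 22 + (12/(0 + 2) - 3*(-1/4))) - 33 = (-15 + 22 + (12/2 + 3/4)) - 33 = (-15 + 22 + (12*(1/2) + 3/4)) - 33 = (-15 + 22 + (6 + 3/4)) - 33 = (-15 + 22 + 27/4) - 33 = 55/4 - 33 = -77/4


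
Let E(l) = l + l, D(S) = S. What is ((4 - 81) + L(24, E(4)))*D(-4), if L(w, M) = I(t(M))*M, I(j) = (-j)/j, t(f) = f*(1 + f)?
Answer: 340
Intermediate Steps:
E(l) = 2*l
I(j) = -1
L(w, M) = -M
((4 - 81) + L(24, E(4)))*D(-4) = ((4 - 81) - 2*4)*(-4) = (-77 - 1*8)*(-4) = (-77 - 8)*(-4) = -85*(-4) = 340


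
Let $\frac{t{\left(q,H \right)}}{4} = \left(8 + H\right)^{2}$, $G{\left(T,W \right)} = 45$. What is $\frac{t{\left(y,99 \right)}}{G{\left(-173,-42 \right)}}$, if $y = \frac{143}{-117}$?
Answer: $\frac{45796}{45} \approx 1017.7$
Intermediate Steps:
$y = - \frac{11}{9}$ ($y = 143 \left(- \frac{1}{117}\right) = - \frac{11}{9} \approx -1.2222$)
$t{\left(q,H \right)} = 4 \left(8 + H\right)^{2}$
$\frac{t{\left(y,99 \right)}}{G{\left(-173,-42 \right)}} = \frac{4 \left(8 + 99\right)^{2}}{45} = 4 \cdot 107^{2} \cdot \frac{1}{45} = 4 \cdot 11449 \cdot \frac{1}{45} = 45796 \cdot \frac{1}{45} = \frac{45796}{45}$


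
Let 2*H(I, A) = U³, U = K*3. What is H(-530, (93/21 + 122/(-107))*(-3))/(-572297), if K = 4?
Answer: -864/572297 ≈ -0.0015097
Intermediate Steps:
U = 12 (U = 4*3 = 12)
H(I, A) = 864 (H(I, A) = (½)*12³ = (½)*1728 = 864)
H(-530, (93/21 + 122/(-107))*(-3))/(-572297) = 864/(-572297) = 864*(-1/572297) = -864/572297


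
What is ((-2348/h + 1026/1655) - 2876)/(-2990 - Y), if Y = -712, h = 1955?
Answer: 930725001/737052595 ≈ 1.2628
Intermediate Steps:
((-2348/h + 1026/1655) - 2876)/(-2990 - Y) = ((-2348/1955 + 1026/1655) - 2876)/(-2990 - 1*(-712)) = ((-2348*1/1955 + 1026*(1/1655)) - 2876)/(-2990 + 712) = ((-2348/1955 + 1026/1655) - 2876)/(-2278) = (-376022/647105 - 2876)*(-1/2278) = -1861450002/647105*(-1/2278) = 930725001/737052595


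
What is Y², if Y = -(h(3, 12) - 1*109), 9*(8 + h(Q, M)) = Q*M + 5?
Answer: 1024144/81 ≈ 12644.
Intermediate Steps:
h(Q, M) = -67/9 + M*Q/9 (h(Q, M) = -8 + (Q*M + 5)/9 = -8 + (M*Q + 5)/9 = -8 + (5 + M*Q)/9 = -8 + (5/9 + M*Q/9) = -67/9 + M*Q/9)
Y = 1012/9 (Y = -((-67/9 + (⅑)*12*3) - 1*109) = -((-67/9 + 4) - 109) = -(-31/9 - 109) = -1*(-1012/9) = 1012/9 ≈ 112.44)
Y² = (1012/9)² = 1024144/81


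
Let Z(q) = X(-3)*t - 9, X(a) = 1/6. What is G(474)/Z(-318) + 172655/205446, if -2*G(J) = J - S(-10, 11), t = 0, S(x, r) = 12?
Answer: 5445769/205446 ≈ 26.507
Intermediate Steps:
X(a) = 1/6
Z(q) = -9 (Z(q) = (1/6)*0 - 9 = 0 - 9 = -9)
G(J) = 6 - J/2 (G(J) = -(J - 1*12)/2 = -(J - 12)/2 = -(-12 + J)/2 = 6 - J/2)
G(474)/Z(-318) + 172655/205446 = (6 - 1/2*474)/(-9) + 172655/205446 = (6 - 237)*(-1/9) + 172655*(1/205446) = -231*(-1/9) + 172655/205446 = 77/3 + 172655/205446 = 5445769/205446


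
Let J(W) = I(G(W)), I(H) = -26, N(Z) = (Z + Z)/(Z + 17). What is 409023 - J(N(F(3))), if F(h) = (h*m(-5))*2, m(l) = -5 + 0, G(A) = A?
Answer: 409049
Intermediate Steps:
m(l) = -5
F(h) = -10*h (F(h) = (h*(-5))*2 = -5*h*2 = -10*h)
N(Z) = 2*Z/(17 + Z) (N(Z) = (2*Z)/(17 + Z) = 2*Z/(17 + Z))
J(W) = -26
409023 - J(N(F(3))) = 409023 - 1*(-26) = 409023 + 26 = 409049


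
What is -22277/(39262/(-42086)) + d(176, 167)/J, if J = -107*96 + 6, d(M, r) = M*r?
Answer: 2405933120987/100765923 ≈ 23876.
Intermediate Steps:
J = -10266 (J = -10272 + 6 = -10266)
-22277/(39262/(-42086)) + d(176, 167)/J = -22277/(39262/(-42086)) + (176*167)/(-10266) = -22277/(39262*(-1/42086)) + 29392*(-1/10266) = -22277/(-19631/21043) - 14696/5133 = -22277*(-21043/19631) - 14696/5133 = 468774911/19631 - 14696/5133 = 2405933120987/100765923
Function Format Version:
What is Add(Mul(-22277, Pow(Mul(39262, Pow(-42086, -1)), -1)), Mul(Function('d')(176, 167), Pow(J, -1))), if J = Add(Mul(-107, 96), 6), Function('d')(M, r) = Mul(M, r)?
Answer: Rational(2405933120987, 100765923) ≈ 23876.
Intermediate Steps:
J = -10266 (J = Add(-10272, 6) = -10266)
Add(Mul(-22277, Pow(Mul(39262, Pow(-42086, -1)), -1)), Mul(Function('d')(176, 167), Pow(J, -1))) = Add(Mul(-22277, Pow(Mul(39262, Pow(-42086, -1)), -1)), Mul(Mul(176, 167), Pow(-10266, -1))) = Add(Mul(-22277, Pow(Mul(39262, Rational(-1, 42086)), -1)), Mul(29392, Rational(-1, 10266))) = Add(Mul(-22277, Pow(Rational(-19631, 21043), -1)), Rational(-14696, 5133)) = Add(Mul(-22277, Rational(-21043, 19631)), Rational(-14696, 5133)) = Add(Rational(468774911, 19631), Rational(-14696, 5133)) = Rational(2405933120987, 100765923)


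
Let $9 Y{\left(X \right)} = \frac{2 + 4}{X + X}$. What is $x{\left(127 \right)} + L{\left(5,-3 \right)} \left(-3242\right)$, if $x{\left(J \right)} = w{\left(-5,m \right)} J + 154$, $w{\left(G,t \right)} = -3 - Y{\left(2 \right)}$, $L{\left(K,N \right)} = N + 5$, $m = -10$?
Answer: $- \frac{40393}{6} \approx -6732.2$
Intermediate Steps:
$Y{\left(X \right)} = \frac{1}{3 X}$ ($Y{\left(X \right)} = \frac{\left(2 + 4\right) \frac{1}{X + X}}{9} = \frac{6 \frac{1}{2 X}}{9} = \frac{3 \frac{1}{X}}{9} = \frac{1}{3 X}$)
$L{\left(K,N \right)} = 5 + N$
$w{\left(G,t \right)} = - \frac{19}{6}$ ($w{\left(G,t \right)} = -3 - \frac{1}{3 \cdot 2} = -3 - \frac{1}{3} \cdot \frac{1}{2} = -3 - \frac{1}{6} = - \frac{19}{6}$)
$x{\left(J \right)} = 154 - \frac{19 J}{6}$ ($x{\left(J \right)} = - \frac{19 J}{6} + 154 = 154 - \frac{19 J}{6}$)
$x{\left(127 \right)} + L{\left(5,-3 \right)} \left(-3242\right) = \left(154 - \frac{2413}{6}\right) + \left(5 - 3\right) \left(-3242\right) = \left(154 - \frac{2413}{6}\right) + 2 \left(-3242\right) = - \frac{1489}{6} - 6484 = - \frac{40393}{6}$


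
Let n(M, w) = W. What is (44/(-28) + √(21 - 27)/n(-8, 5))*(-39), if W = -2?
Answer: 429/7 + 39*I*√6/2 ≈ 61.286 + 47.765*I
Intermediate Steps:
n(M, w) = -2
(44/(-28) + √(21 - 27)/n(-8, 5))*(-39) = (44/(-28) + √(21 - 27)/(-2))*(-39) = (44*(-1/28) + √(-6)*(-½))*(-39) = (-11/7 + (I*√6)*(-½))*(-39) = (-11/7 - I*√6/2)*(-39) = 429/7 + 39*I*√6/2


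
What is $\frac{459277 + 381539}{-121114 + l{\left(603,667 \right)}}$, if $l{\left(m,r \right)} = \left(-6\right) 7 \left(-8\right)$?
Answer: $- \frac{420408}{60389} \approx -6.9617$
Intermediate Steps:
$l{\left(m,r \right)} = 336$ ($l{\left(m,r \right)} = \left(-42\right) \left(-8\right) = 336$)
$\frac{459277 + 381539}{-121114 + l{\left(603,667 \right)}} = \frac{459277 + 381539}{-121114 + 336} = \frac{840816}{-120778} = 840816 \left(- \frac{1}{120778}\right) = - \frac{420408}{60389}$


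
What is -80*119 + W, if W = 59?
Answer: -9461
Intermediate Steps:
-80*119 + W = -80*119 + 59 = -9520 + 59 = -9461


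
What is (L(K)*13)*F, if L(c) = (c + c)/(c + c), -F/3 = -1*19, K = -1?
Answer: 741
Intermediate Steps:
F = 57 (F = -(-3)*19 = -3*(-19) = 57)
L(c) = 1 (L(c) = (2*c)/((2*c)) = (2*c)*(1/(2*c)) = 1)
(L(K)*13)*F = (1*13)*57 = 13*57 = 741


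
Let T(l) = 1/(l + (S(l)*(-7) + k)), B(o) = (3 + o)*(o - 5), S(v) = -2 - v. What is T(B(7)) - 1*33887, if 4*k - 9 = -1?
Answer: -5964111/176 ≈ -33887.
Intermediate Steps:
k = 2 (k = 9/4 + (1/4)*(-1) = 9/4 - 1/4 = 2)
B(o) = (-5 + o)*(3 + o) (B(o) = (3 + o)*(-5 + o) = (-5 + o)*(3 + o))
T(l) = 1/(16 + 8*l) (T(l) = 1/(l + ((-2 - l)*(-7) + 2)) = 1/(l + ((14 + 7*l) + 2)) = 1/(l + (16 + 7*l)) = 1/(16 + 8*l))
T(B(7)) - 1*33887 = 1/(8*(2 + (-15 + 7**2 - 2*7))) - 1*33887 = 1/(8*(2 + (-15 + 49 - 14))) - 33887 = 1/(8*(2 + 20)) - 33887 = (1/8)/22 - 33887 = (1/8)*(1/22) - 33887 = 1/176 - 33887 = -5964111/176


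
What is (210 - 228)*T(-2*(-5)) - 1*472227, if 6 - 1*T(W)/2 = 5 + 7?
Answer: -472011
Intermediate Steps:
T(W) = -12 (T(W) = 12 - 2*(5 + 7) = 12 - 2*12 = 12 - 24 = -12)
(210 - 228)*T(-2*(-5)) - 1*472227 = (210 - 228)*(-12) - 1*472227 = -18*(-12) - 472227 = 216 - 472227 = -472011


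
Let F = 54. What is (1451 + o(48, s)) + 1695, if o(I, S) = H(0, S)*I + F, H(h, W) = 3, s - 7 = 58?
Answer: 3344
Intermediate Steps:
s = 65 (s = 7 + 58 = 65)
o(I, S) = 54 + 3*I (o(I, S) = 3*I + 54 = 54 + 3*I)
(1451 + o(48, s)) + 1695 = (1451 + (54 + 3*48)) + 1695 = (1451 + (54 + 144)) + 1695 = (1451 + 198) + 1695 = 1649 + 1695 = 3344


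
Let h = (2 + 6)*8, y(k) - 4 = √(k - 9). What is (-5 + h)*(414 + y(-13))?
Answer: 24662 + 59*I*√22 ≈ 24662.0 + 276.73*I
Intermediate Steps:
y(k) = 4 + √(-9 + k) (y(k) = 4 + √(k - 9) = 4 + √(-9 + k))
h = 64 (h = 8*8 = 64)
(-5 + h)*(414 + y(-13)) = (-5 + 64)*(414 + (4 + √(-9 - 13))) = 59*(414 + (4 + √(-22))) = 59*(414 + (4 + I*√22)) = 59*(418 + I*√22) = 24662 + 59*I*√22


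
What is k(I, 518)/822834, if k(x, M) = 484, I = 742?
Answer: 242/411417 ≈ 0.00058821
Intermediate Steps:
k(I, 518)/822834 = 484/822834 = 484*(1/822834) = 242/411417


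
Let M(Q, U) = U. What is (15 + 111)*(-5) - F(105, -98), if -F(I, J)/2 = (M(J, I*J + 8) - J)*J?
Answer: 1995434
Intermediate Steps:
F(I, J) = -2*J*(8 - J + I*J) (F(I, J) = -2*((I*J + 8) - J)*J = -2*((8 + I*J) - J)*J = -2*(8 - J + I*J)*J = -2*J*(8 - J + I*J))
(15 + 111)*(-5) - F(105, -98) = (15 + 111)*(-5) - 2*(-98)*(-8 - 98 - 1*105*(-98)) = 126*(-5) - 2*(-98)*(-8 - 98 + 10290) = -630 - 2*(-98)*10184 = -630 - 1*(-1996064) = -630 + 1996064 = 1995434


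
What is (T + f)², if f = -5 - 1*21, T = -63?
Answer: 7921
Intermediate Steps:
f = -26 (f = -5 - 21 = -26)
(T + f)² = (-63 - 26)² = (-89)² = 7921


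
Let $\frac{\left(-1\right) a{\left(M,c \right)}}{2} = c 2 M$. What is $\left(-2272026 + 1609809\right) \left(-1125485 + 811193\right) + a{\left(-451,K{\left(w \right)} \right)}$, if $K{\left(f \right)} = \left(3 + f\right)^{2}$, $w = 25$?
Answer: $208130919700$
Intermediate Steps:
$a{\left(M,c \right)} = - 4 M c$ ($a{\left(M,c \right)} = - 2 c 2 M = - 2 \cdot 2 c M = - 2 \cdot 2 M c = - 4 M c$)
$\left(-2272026 + 1609809\right) \left(-1125485 + 811193\right) + a{\left(-451,K{\left(w \right)} \right)} = \left(-2272026 + 1609809\right) \left(-1125485 + 811193\right) - - 1804 \left(3 + 25\right)^{2} = \left(-662217\right) \left(-314292\right) - - 1804 \cdot 28^{2} = 208129505364 - \left(-1804\right) 784 = 208129505364 + 1414336 = 208130919700$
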